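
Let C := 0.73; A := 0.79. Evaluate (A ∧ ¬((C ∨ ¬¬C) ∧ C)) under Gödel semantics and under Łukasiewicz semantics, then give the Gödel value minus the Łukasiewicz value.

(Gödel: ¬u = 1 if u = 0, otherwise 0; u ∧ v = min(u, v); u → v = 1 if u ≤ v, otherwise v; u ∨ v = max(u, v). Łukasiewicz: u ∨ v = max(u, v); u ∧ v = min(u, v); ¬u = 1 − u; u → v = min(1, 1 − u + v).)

Gödel evaluation:
  ¬C: Gödel ¬ of 0.73 = 0 (operand ≠ 0)
  ¬¬C: Gödel ¬ of 0 = 1 (operand is 0)
  (C ∨ ¬¬C) = max(0.73, 1) = 1
  ((C ∨ ¬¬C) ∧ C) = min(1, 0.73) = 0.73
  ¬((C ∨ ¬¬C) ∧ C): Gödel ¬ of 0.73 = 0 (operand ≠ 0)
  (A ∧ ¬((C ∨ ¬¬C) ∧ C)) = min(0.79, 0) = 0
  Gödel value = 0
Łukasiewicz evaluation:
  ¬C: Łukasiewicz ¬ gives 1 − 0.73 = 0.27
  ¬¬C: Łukasiewicz ¬ gives 1 − 0.27 = 0.73
  (C ∨ ¬¬C) = max(0.73, 0.73) = 0.73
  ((C ∨ ¬¬C) ∧ C) = min(0.73, 0.73) = 0.73
  ¬((C ∨ ¬¬C) ∧ C): Łukasiewicz ¬ gives 1 − 0.73 = 0.27
  (A ∧ ¬((C ∨ ¬¬C) ∧ C)) = min(0.79, 0.27) = 0.27
  Łukasiewicz value = 0.27
Difference: 0 − 0.27 = -0.27

-0.27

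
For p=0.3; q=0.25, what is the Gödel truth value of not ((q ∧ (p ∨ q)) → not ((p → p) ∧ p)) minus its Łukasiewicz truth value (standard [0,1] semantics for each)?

1.00

Gödel evaluation:
  (p ∨ q) = max(0.3, 0.25) = 0.3
  (q ∧ (p ∨ q)) = min(0.25, 0.3) = 0.25
  (p → p): 0.3 ≤ 0.3, so result = 1
  ((p → p) ∧ p) = min(1, 0.3) = 0.3
  not ((p → p) ∧ p): Gödel ¬ of 0.3 = 0 (operand ≠ 0)
  ((q ∧ (p ∨ q)) → not ((p → p) ∧ p)): 0.25 > 0, so result = 0
  not ((q ∧ (p ∨ q)) → not ((p → p) ∧ p)): Gödel ¬ of 0 = 1 (operand is 0)
  Gödel value = 1
Łukasiewicz evaluation:
  (p ∨ q) = max(0.3, 0.25) = 0.3
  (q ∧ (p ∨ q)) = min(0.25, 0.3) = 0.25
  (p → p): min(1, 1 − 0.3 + 0.3) = 1
  ((p → p) ∧ p) = min(1, 0.3) = 0.3
  not ((p → p) ∧ p): Łukasiewicz ¬ gives 1 − 0.3 = 0.7
  ((q ∧ (p ∨ q)) → not ((p → p) ∧ p)): min(1, 1 − 0.25 + 0.7) = 1
  not ((q ∧ (p ∨ q)) → not ((p → p) ∧ p)): Łukasiewicz ¬ gives 1 − 1 = 0
  Łukasiewicz value = 0
Difference: 1 − 0 = 1.00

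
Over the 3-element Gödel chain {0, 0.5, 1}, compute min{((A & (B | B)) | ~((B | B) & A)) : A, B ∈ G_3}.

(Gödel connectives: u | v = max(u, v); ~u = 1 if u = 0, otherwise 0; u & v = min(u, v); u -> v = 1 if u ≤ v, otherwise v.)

0.50

The minimum is attained at A = 0.5, B = 0.5:
  (B | B) = max(0.5, 0.5) = 0.5
  (A & (B | B)) = min(0.5, 0.5) = 0.5
  (B | B) = max(0.5, 0.5) = 0.5
  ((B | B) & A) = min(0.5, 0.5) = 0.5
  ~((B | B) & A): Gödel ¬ of 0.5 = 0 (operand ≠ 0)
  ((A & (B | B)) | ~((B | B) & A)) = max(0.5, 0) = 0.5
Checking all 9 assignments confirms none give a value below 0.50.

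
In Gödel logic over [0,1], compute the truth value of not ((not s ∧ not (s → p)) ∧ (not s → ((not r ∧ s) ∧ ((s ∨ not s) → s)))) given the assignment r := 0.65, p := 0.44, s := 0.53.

1.00

not s: Gödel ¬ of 0.53 = 0 (operand ≠ 0)
(s → p): 0.53 > 0.44, so result = 0.44
not (s → p): Gödel ¬ of 0.44 = 0 (operand ≠ 0)
(not s ∧ not (s → p)) = min(0, 0) = 0
not s: Gödel ¬ of 0.53 = 0 (operand ≠ 0)
not r: Gödel ¬ of 0.65 = 0 (operand ≠ 0)
(not r ∧ s) = min(0, 0.53) = 0
not s: Gödel ¬ of 0.53 = 0 (operand ≠ 0)
(s ∨ not s) = max(0.53, 0) = 0.53
((s ∨ not s) → s): 0.53 ≤ 0.53, so result = 1
((not r ∧ s) ∧ ((s ∨ not s) → s)) = min(0, 1) = 0
(not s → ((not r ∧ s) ∧ ((s ∨ not s) → s))): 0 ≤ 0, so result = 1
((not s ∧ not (s → p)) ∧ (not s → ((not r ∧ s) ∧ ((s ∨ not s) → s)))) = min(0, 1) = 0
not ((not s ∧ not (s → p)) ∧ (not s → ((not r ∧ s) ∧ ((s ∨ not s) → s)))): Gödel ¬ of 0 = 1 (operand is 0)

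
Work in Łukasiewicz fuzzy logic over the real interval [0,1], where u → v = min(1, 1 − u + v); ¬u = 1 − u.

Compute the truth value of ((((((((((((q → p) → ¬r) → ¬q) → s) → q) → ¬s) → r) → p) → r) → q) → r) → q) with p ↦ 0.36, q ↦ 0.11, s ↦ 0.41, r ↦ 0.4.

0.27

(q → p): min(1, 1 − 0.11 + 0.36) = 1
¬r: Łukasiewicz ¬ gives 1 − 0.4 = 0.6
((q → p) → ¬r): min(1, 1 − 1 + 0.6) = 0.6
¬q: Łukasiewicz ¬ gives 1 − 0.11 = 0.89
(((q → p) → ¬r) → ¬q): min(1, 1 − 0.6 + 0.89) = 1
((((q → p) → ¬r) → ¬q) → s): min(1, 1 − 1 + 0.41) = 0.41
(((((q → p) → ¬r) → ¬q) → s) → q): min(1, 1 − 0.41 + 0.11) = 0.7
¬s: Łukasiewicz ¬ gives 1 − 0.41 = 0.59
((((((q → p) → ¬r) → ¬q) → s) → q) → ¬s): min(1, 1 − 0.7 + 0.59) = 0.89
(((((((q → p) → ¬r) → ¬q) → s) → q) → ¬s) → r): min(1, 1 − 0.89 + 0.4) = 0.51
((((((((q → p) → ¬r) → ¬q) → s) → q) → ¬s) → r) → p): min(1, 1 − 0.51 + 0.36) = 0.85
(((((((((q → p) → ¬r) → ¬q) → s) → q) → ¬s) → r) → p) → r): min(1, 1 − 0.85 + 0.4) = 0.55
((((((((((q → p) → ¬r) → ¬q) → s) → q) → ¬s) → r) → p) → r) → q): min(1, 1 − 0.55 + 0.11) = 0.56
(((((((((((q → p) → ¬r) → ¬q) → s) → q) → ¬s) → r) → p) → r) → q) → r): min(1, 1 − 0.56 + 0.4) = 0.84
((((((((((((q → p) → ¬r) → ¬q) → s) → q) → ¬s) → r) → p) → r) → q) → r) → q): min(1, 1 − 0.84 + 0.11) = 0.27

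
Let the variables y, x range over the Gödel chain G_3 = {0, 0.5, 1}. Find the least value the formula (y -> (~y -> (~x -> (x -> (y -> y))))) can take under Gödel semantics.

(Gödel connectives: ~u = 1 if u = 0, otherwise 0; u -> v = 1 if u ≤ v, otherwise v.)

Every assignment gives 1. For instance at y = 0, x = 0:
  ~y: Gödel ¬ of 0 = 1 (operand is 0)
  ~x: Gödel ¬ of 0 = 1 (operand is 0)
  (y -> y): 0 ≤ 0, so result = 1
  (x -> (y -> y)): 0 ≤ 1, so result = 1
  (~x -> (x -> (y -> y))): 1 ≤ 1, so result = 1
  (~y -> (~x -> (x -> (y -> y)))): 1 ≤ 1, so result = 1
  (y -> (~y -> (~x -> (x -> (y -> y))))): 0 ≤ 1, so result = 1
All 9 assignments give value 1 — the formula is a G_3-tautology.

1.00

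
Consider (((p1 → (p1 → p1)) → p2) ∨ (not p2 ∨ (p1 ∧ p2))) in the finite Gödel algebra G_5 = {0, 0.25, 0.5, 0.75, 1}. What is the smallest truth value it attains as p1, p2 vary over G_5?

The minimum is attained at p1 = 0, p2 = 0.25:
  (p1 → p1): 0 ≤ 0, so result = 1
  (p1 → (p1 → p1)): 0 ≤ 1, so result = 1
  ((p1 → (p1 → p1)) → p2): 1 > 0.25, so result = 0.25
  not p2: Gödel ¬ of 0.25 = 0 (operand ≠ 0)
  (p1 ∧ p2) = min(0, 0.25) = 0
  (not p2 ∨ (p1 ∧ p2)) = max(0, 0) = 0
  (((p1 → (p1 → p1)) → p2) ∨ (not p2 ∨ (p1 ∧ p2))) = max(0.25, 0) = 0.25
Checking all 25 assignments confirms none give a value below 0.25.

0.25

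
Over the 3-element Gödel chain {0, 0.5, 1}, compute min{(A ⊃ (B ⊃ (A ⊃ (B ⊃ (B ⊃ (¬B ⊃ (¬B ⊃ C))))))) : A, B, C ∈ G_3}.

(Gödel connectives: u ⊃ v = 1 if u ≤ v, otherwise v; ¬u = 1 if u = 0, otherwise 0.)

Every assignment gives 1. For instance at A = 0, B = 0, C = 0:
  ¬B: Gödel ¬ of 0 = 1 (operand is 0)
  ¬B: Gödel ¬ of 0 = 1 (operand is 0)
  (¬B ⊃ C): 1 > 0, so result = 0
  (¬B ⊃ (¬B ⊃ C)): 1 > 0, so result = 0
  (B ⊃ (¬B ⊃ (¬B ⊃ C))): 0 ≤ 0, so result = 1
  (B ⊃ (B ⊃ (¬B ⊃ (¬B ⊃ C)))): 0 ≤ 1, so result = 1
  (A ⊃ (B ⊃ (B ⊃ (¬B ⊃ (¬B ⊃ C))))): 0 ≤ 1, so result = 1
  (B ⊃ (A ⊃ (B ⊃ (B ⊃ (¬B ⊃ (¬B ⊃ C)))))): 0 ≤ 1, so result = 1
  (A ⊃ (B ⊃ (A ⊃ (B ⊃ (B ⊃ (¬B ⊃ (¬B ⊃ C))))))): 0 ≤ 1, so result = 1
All 27 assignments give value 1 — the formula is a G_3-tautology.

1.00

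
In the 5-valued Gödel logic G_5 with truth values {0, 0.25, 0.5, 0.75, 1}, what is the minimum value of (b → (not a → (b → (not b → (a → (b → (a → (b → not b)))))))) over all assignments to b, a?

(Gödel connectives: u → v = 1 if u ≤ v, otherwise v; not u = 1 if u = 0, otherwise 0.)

Every assignment gives 1. For instance at b = 0, a = 0:
  not a: Gödel ¬ of 0 = 1 (operand is 0)
  not b: Gödel ¬ of 0 = 1 (operand is 0)
  not b: Gödel ¬ of 0 = 1 (operand is 0)
  (b → not b): 0 ≤ 1, so result = 1
  (a → (b → not b)): 0 ≤ 1, so result = 1
  (b → (a → (b → not b))): 0 ≤ 1, so result = 1
  (a → (b → (a → (b → not b)))): 0 ≤ 1, so result = 1
  (not b → (a → (b → (a → (b → not b))))): 1 ≤ 1, so result = 1
  (b → (not b → (a → (b → (a → (b → not b)))))): 0 ≤ 1, so result = 1
  (not a → (b → (not b → (a → (b → (a → (b → not b))))))): 1 ≤ 1, so result = 1
  (b → (not a → (b → (not b → (a → (b → (a → (b → not b)))))))): 0 ≤ 1, so result = 1
All 25 assignments give value 1 — the formula is a G_5-tautology.

1.00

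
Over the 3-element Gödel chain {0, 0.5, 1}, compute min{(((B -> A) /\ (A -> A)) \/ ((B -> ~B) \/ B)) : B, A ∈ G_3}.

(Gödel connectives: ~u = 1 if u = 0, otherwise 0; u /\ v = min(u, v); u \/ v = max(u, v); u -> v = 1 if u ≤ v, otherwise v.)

0.50

The minimum is attained at B = 0.5, A = 0:
  (B -> A): 0.5 > 0, so result = 0
  (A -> A): 0 ≤ 0, so result = 1
  ((B -> A) /\ (A -> A)) = min(0, 1) = 0
  ~B: Gödel ¬ of 0.5 = 0 (operand ≠ 0)
  (B -> ~B): 0.5 > 0, so result = 0
  ((B -> ~B) \/ B) = max(0, 0.5) = 0.5
  (((B -> A) /\ (A -> A)) \/ ((B -> ~B) \/ B)) = max(0, 0.5) = 0.5
Checking all 9 assignments confirms none give a value below 0.50.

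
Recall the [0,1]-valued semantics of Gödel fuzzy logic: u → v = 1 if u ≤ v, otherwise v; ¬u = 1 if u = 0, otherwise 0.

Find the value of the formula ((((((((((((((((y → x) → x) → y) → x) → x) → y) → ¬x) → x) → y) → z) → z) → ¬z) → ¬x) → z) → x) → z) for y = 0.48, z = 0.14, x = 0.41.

0.14

(y → x): 0.48 > 0.41, so result = 0.41
((y → x) → x): 0.41 ≤ 0.41, so result = 1
(((y → x) → x) → y): 1 > 0.48, so result = 0.48
((((y → x) → x) → y) → x): 0.48 > 0.41, so result = 0.41
(((((y → x) → x) → y) → x) → x): 0.41 ≤ 0.41, so result = 1
((((((y → x) → x) → y) → x) → x) → y): 1 > 0.48, so result = 0.48
¬x: Gödel ¬ of 0.41 = 0 (operand ≠ 0)
(((((((y → x) → x) → y) → x) → x) → y) → ¬x): 0.48 > 0, so result = 0
((((((((y → x) → x) → y) → x) → x) → y) → ¬x) → x): 0 ≤ 0.41, so result = 1
(((((((((y → x) → x) → y) → x) → x) → y) → ¬x) → x) → y): 1 > 0.48, so result = 0.48
((((((((((y → x) → x) → y) → x) → x) → y) → ¬x) → x) → y) → z): 0.48 > 0.14, so result = 0.14
(((((((((((y → x) → x) → y) → x) → x) → y) → ¬x) → x) → y) → z) → z): 0.14 ≤ 0.14, so result = 1
¬z: Gödel ¬ of 0.14 = 0 (operand ≠ 0)
((((((((((((y → x) → x) → y) → x) → x) → y) → ¬x) → x) → y) → z) → z) → ¬z): 1 > 0, so result = 0
¬x: Gödel ¬ of 0.41 = 0 (operand ≠ 0)
(((((((((((((y → x) → x) → y) → x) → x) → y) → ¬x) → x) → y) → z) → z) → ¬z) → ¬x): 0 ≤ 0, so result = 1
((((((((((((((y → x) → x) → y) → x) → x) → y) → ¬x) → x) → y) → z) → z) → ¬z) → ¬x) → z): 1 > 0.14, so result = 0.14
(((((((((((((((y → x) → x) → y) → x) → x) → y) → ¬x) → x) → y) → z) → z) → ¬z) → ¬x) → z) → x): 0.14 ≤ 0.41, so result = 1
((((((((((((((((y → x) → x) → y) → x) → x) → y) → ¬x) → x) → y) → z) → z) → ¬z) → ¬x) → z) → x) → z): 1 > 0.14, so result = 0.14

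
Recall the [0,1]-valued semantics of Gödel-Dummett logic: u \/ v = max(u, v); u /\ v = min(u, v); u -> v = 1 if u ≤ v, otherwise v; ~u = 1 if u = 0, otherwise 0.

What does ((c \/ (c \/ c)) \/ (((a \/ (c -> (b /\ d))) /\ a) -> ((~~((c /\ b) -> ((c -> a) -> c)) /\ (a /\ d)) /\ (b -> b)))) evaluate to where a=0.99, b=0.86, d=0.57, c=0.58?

0.58

(c \/ c) = max(0.58, 0.58) = 0.58
(c \/ (c \/ c)) = max(0.58, 0.58) = 0.58
(b /\ d) = min(0.86, 0.57) = 0.57
(c -> (b /\ d)): 0.58 > 0.57, so result = 0.57
(a \/ (c -> (b /\ d))) = max(0.99, 0.57) = 0.99
((a \/ (c -> (b /\ d))) /\ a) = min(0.99, 0.99) = 0.99
(c /\ b) = min(0.58, 0.86) = 0.58
(c -> a): 0.58 ≤ 0.99, so result = 1
((c -> a) -> c): 1 > 0.58, so result = 0.58
((c /\ b) -> ((c -> a) -> c)): 0.58 ≤ 0.58, so result = 1
~((c /\ b) -> ((c -> a) -> c)): Gödel ¬ of 1 = 0 (operand ≠ 0)
~~((c /\ b) -> ((c -> a) -> c)): Gödel ¬ of 0 = 1 (operand is 0)
(a /\ d) = min(0.99, 0.57) = 0.57
(~~((c /\ b) -> ((c -> a) -> c)) /\ (a /\ d)) = min(1, 0.57) = 0.57
(b -> b): 0.86 ≤ 0.86, so result = 1
((~~((c /\ b) -> ((c -> a) -> c)) /\ (a /\ d)) /\ (b -> b)) = min(0.57, 1) = 0.57
(((a \/ (c -> (b /\ d))) /\ a) -> ((~~((c /\ b) -> ((c -> a) -> c)) /\ (a /\ d)) /\ (b -> b))): 0.99 > 0.57, so result = 0.57
((c \/ (c \/ c)) \/ (((a \/ (c -> (b /\ d))) /\ a) -> ((~~((c /\ b) -> ((c -> a) -> c)) /\ (a /\ d)) /\ (b -> b)))) = max(0.58, 0.57) = 0.58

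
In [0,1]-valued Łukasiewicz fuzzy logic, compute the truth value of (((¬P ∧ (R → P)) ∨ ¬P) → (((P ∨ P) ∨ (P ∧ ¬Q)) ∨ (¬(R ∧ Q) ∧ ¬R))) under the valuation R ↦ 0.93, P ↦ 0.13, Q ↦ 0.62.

0.26

¬P: Łukasiewicz ¬ gives 1 − 0.13 = 0.87
(R → P): min(1, 1 − 0.93 + 0.13) = 0.2
(¬P ∧ (R → P)) = min(0.87, 0.2) = 0.2
¬P: Łukasiewicz ¬ gives 1 − 0.13 = 0.87
((¬P ∧ (R → P)) ∨ ¬P) = max(0.2, 0.87) = 0.87
(P ∨ P) = max(0.13, 0.13) = 0.13
¬Q: Łukasiewicz ¬ gives 1 − 0.62 = 0.38
(P ∧ ¬Q) = min(0.13, 0.38) = 0.13
((P ∨ P) ∨ (P ∧ ¬Q)) = max(0.13, 0.13) = 0.13
(R ∧ Q) = min(0.93, 0.62) = 0.62
¬(R ∧ Q): Łukasiewicz ¬ gives 1 − 0.62 = 0.38
¬R: Łukasiewicz ¬ gives 1 − 0.93 = 0.07
(¬(R ∧ Q) ∧ ¬R) = min(0.38, 0.07) = 0.07
(((P ∨ P) ∨ (P ∧ ¬Q)) ∨ (¬(R ∧ Q) ∧ ¬R)) = max(0.13, 0.07) = 0.13
(((¬P ∧ (R → P)) ∨ ¬P) → (((P ∨ P) ∨ (P ∧ ¬Q)) ∨ (¬(R ∧ Q) ∧ ¬R))): min(1, 1 − 0.87 + 0.13) = 0.26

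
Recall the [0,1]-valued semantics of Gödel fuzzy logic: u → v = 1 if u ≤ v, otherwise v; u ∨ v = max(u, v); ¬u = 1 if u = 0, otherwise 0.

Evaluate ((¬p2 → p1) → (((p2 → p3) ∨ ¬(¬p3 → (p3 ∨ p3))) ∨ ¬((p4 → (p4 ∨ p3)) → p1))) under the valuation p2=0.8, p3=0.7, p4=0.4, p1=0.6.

¬p2: Gödel ¬ of 0.8 = 0 (operand ≠ 0)
(¬p2 → p1): 0 ≤ 0.6, so result = 1
(p2 → p3): 0.8 > 0.7, so result = 0.7
¬p3: Gödel ¬ of 0.7 = 0 (operand ≠ 0)
(p3 ∨ p3) = max(0.7, 0.7) = 0.7
(¬p3 → (p3 ∨ p3)): 0 ≤ 0.7, so result = 1
¬(¬p3 → (p3 ∨ p3)): Gödel ¬ of 1 = 0 (operand ≠ 0)
((p2 → p3) ∨ ¬(¬p3 → (p3 ∨ p3))) = max(0.7, 0) = 0.7
(p4 ∨ p3) = max(0.4, 0.7) = 0.7
(p4 → (p4 ∨ p3)): 0.4 ≤ 0.7, so result = 1
((p4 → (p4 ∨ p3)) → p1): 1 > 0.6, so result = 0.6
¬((p4 → (p4 ∨ p3)) → p1): Gödel ¬ of 0.6 = 0 (operand ≠ 0)
(((p2 → p3) ∨ ¬(¬p3 → (p3 ∨ p3))) ∨ ¬((p4 → (p4 ∨ p3)) → p1)) = max(0.7, 0) = 0.7
((¬p2 → p1) → (((p2 → p3) ∨ ¬(¬p3 → (p3 ∨ p3))) ∨ ¬((p4 → (p4 ∨ p3)) → p1))): 1 > 0.7, so result = 0.7

0.70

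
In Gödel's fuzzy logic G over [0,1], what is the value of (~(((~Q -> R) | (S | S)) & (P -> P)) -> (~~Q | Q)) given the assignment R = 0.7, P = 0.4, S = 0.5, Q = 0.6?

~Q: Gödel ¬ of 0.6 = 0 (operand ≠ 0)
(~Q -> R): 0 ≤ 0.7, so result = 1
(S | S) = max(0.5, 0.5) = 0.5
((~Q -> R) | (S | S)) = max(1, 0.5) = 1
(P -> P): 0.4 ≤ 0.4, so result = 1
(((~Q -> R) | (S | S)) & (P -> P)) = min(1, 1) = 1
~(((~Q -> R) | (S | S)) & (P -> P)): Gödel ¬ of 1 = 0 (operand ≠ 0)
~Q: Gödel ¬ of 0.6 = 0 (operand ≠ 0)
~~Q: Gödel ¬ of 0 = 1 (operand is 0)
(~~Q | Q) = max(1, 0.6) = 1
(~(((~Q -> R) | (S | S)) & (P -> P)) -> (~~Q | Q)): 0 ≤ 1, so result = 1

1.00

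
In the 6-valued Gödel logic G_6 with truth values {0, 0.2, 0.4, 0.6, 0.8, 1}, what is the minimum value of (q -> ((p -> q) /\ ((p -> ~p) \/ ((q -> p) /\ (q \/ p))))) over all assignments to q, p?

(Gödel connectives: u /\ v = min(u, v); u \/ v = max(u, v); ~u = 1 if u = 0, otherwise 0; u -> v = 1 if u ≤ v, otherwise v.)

The minimum is attained at q = 0.4, p = 0.2:
  (p -> q): 0.2 ≤ 0.4, so result = 1
  ~p: Gödel ¬ of 0.2 = 0 (operand ≠ 0)
  (p -> ~p): 0.2 > 0, so result = 0
  (q -> p): 0.4 > 0.2, so result = 0.2
  (q \/ p) = max(0.4, 0.2) = 0.4
  ((q -> p) /\ (q \/ p)) = min(0.2, 0.4) = 0.2
  ((p -> ~p) \/ ((q -> p) /\ (q \/ p))) = max(0, 0.2) = 0.2
  ((p -> q) /\ ((p -> ~p) \/ ((q -> p) /\ (q \/ p)))) = min(1, 0.2) = 0.2
  (q -> ((p -> q) /\ ((p -> ~p) \/ ((q -> p) /\ (q \/ p))))): 0.4 > 0.2, so result = 0.2
Checking all 36 assignments confirms none give a value below 0.20.

0.20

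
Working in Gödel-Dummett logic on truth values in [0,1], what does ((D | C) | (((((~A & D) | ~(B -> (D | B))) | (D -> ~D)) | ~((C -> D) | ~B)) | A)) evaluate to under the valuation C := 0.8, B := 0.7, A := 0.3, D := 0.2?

(D | C) = max(0.2, 0.8) = 0.8
~A: Gödel ¬ of 0.3 = 0 (operand ≠ 0)
(~A & D) = min(0, 0.2) = 0
(D | B) = max(0.2, 0.7) = 0.7
(B -> (D | B)): 0.7 ≤ 0.7, so result = 1
~(B -> (D | B)): Gödel ¬ of 1 = 0 (operand ≠ 0)
((~A & D) | ~(B -> (D | B))) = max(0, 0) = 0
~D: Gödel ¬ of 0.2 = 0 (operand ≠ 0)
(D -> ~D): 0.2 > 0, so result = 0
(((~A & D) | ~(B -> (D | B))) | (D -> ~D)) = max(0, 0) = 0
(C -> D): 0.8 > 0.2, so result = 0.2
~B: Gödel ¬ of 0.7 = 0 (operand ≠ 0)
((C -> D) | ~B) = max(0.2, 0) = 0.2
~((C -> D) | ~B): Gödel ¬ of 0.2 = 0 (operand ≠ 0)
((((~A & D) | ~(B -> (D | B))) | (D -> ~D)) | ~((C -> D) | ~B)) = max(0, 0) = 0
(((((~A & D) | ~(B -> (D | B))) | (D -> ~D)) | ~((C -> D) | ~B)) | A) = max(0, 0.3) = 0.3
((D | C) | (((((~A & D) | ~(B -> (D | B))) | (D -> ~D)) | ~((C -> D) | ~B)) | A)) = max(0.8, 0.3) = 0.8

0.80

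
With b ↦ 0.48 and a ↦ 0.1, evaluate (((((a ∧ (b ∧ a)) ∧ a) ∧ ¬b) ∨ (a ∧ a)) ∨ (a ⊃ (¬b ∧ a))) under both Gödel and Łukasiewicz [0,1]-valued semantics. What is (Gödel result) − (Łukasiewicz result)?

-0.90

Gödel evaluation:
  (b ∧ a) = min(0.48, 0.1) = 0.1
  (a ∧ (b ∧ a)) = min(0.1, 0.1) = 0.1
  ((a ∧ (b ∧ a)) ∧ a) = min(0.1, 0.1) = 0.1
  ¬b: Gödel ¬ of 0.48 = 0 (operand ≠ 0)
  (((a ∧ (b ∧ a)) ∧ a) ∧ ¬b) = min(0.1, 0) = 0
  (a ∧ a) = min(0.1, 0.1) = 0.1
  ((((a ∧ (b ∧ a)) ∧ a) ∧ ¬b) ∨ (a ∧ a)) = max(0, 0.1) = 0.1
  ¬b: Gödel ¬ of 0.48 = 0 (operand ≠ 0)
  (¬b ∧ a) = min(0, 0.1) = 0
  (a ⊃ (¬b ∧ a)): 0.1 > 0, so result = 0
  (((((a ∧ (b ∧ a)) ∧ a) ∧ ¬b) ∨ (a ∧ a)) ∨ (a ⊃ (¬b ∧ a))) = max(0.1, 0) = 0.1
  Gödel value = 0.1
Łukasiewicz evaluation:
  (b ∧ a) = min(0.48, 0.1) = 0.1
  (a ∧ (b ∧ a)) = min(0.1, 0.1) = 0.1
  ((a ∧ (b ∧ a)) ∧ a) = min(0.1, 0.1) = 0.1
  ¬b: Łukasiewicz ¬ gives 1 − 0.48 = 0.52
  (((a ∧ (b ∧ a)) ∧ a) ∧ ¬b) = min(0.1, 0.52) = 0.1
  (a ∧ a) = min(0.1, 0.1) = 0.1
  ((((a ∧ (b ∧ a)) ∧ a) ∧ ¬b) ∨ (a ∧ a)) = max(0.1, 0.1) = 0.1
  ¬b: Łukasiewicz ¬ gives 1 − 0.48 = 0.52
  (¬b ∧ a) = min(0.52, 0.1) = 0.1
  (a ⊃ (¬b ∧ a)): min(1, 1 − 0.1 + 0.1) = 1
  (((((a ∧ (b ∧ a)) ∧ a) ∧ ¬b) ∨ (a ∧ a)) ∨ (a ⊃ (¬b ∧ a))) = max(0.1, 1) = 1
  Łukasiewicz value = 1
Difference: 0.1 − 1 = -0.90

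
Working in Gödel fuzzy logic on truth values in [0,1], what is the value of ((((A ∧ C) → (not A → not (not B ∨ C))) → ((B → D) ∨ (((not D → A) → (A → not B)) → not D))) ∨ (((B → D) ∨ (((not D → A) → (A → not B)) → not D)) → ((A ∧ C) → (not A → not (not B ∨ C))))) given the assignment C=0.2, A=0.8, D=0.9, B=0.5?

(A ∧ C) = min(0.8, 0.2) = 0.2
not A: Gödel ¬ of 0.8 = 0 (operand ≠ 0)
not B: Gödel ¬ of 0.5 = 0 (operand ≠ 0)
(not B ∨ C) = max(0, 0.2) = 0.2
not (not B ∨ C): Gödel ¬ of 0.2 = 0 (operand ≠ 0)
(not A → not (not B ∨ C)): 0 ≤ 0, so result = 1
((A ∧ C) → (not A → not (not B ∨ C))): 0.2 ≤ 1, so result = 1
(B → D): 0.5 ≤ 0.9, so result = 1
not D: Gödel ¬ of 0.9 = 0 (operand ≠ 0)
(not D → A): 0 ≤ 0.8, so result = 1
not B: Gödel ¬ of 0.5 = 0 (operand ≠ 0)
(A → not B): 0.8 > 0, so result = 0
((not D → A) → (A → not B)): 1 > 0, so result = 0
not D: Gödel ¬ of 0.9 = 0 (operand ≠ 0)
(((not D → A) → (A → not B)) → not D): 0 ≤ 0, so result = 1
((B → D) ∨ (((not D → A) → (A → not B)) → not D)) = max(1, 1) = 1
(((A ∧ C) → (not A → not (not B ∨ C))) → ((B → D) ∨ (((not D → A) → (A → not B)) → not D))): 1 ≤ 1, so result = 1
(B → D): 0.5 ≤ 0.9, so result = 1
not D: Gödel ¬ of 0.9 = 0 (operand ≠ 0)
(not D → A): 0 ≤ 0.8, so result = 1
not B: Gödel ¬ of 0.5 = 0 (operand ≠ 0)
(A → not B): 0.8 > 0, so result = 0
((not D → A) → (A → not B)): 1 > 0, so result = 0
not D: Gödel ¬ of 0.9 = 0 (operand ≠ 0)
(((not D → A) → (A → not B)) → not D): 0 ≤ 0, so result = 1
((B → D) ∨ (((not D → A) → (A → not B)) → not D)) = max(1, 1) = 1
(A ∧ C) = min(0.8, 0.2) = 0.2
not A: Gödel ¬ of 0.8 = 0 (operand ≠ 0)
not B: Gödel ¬ of 0.5 = 0 (operand ≠ 0)
(not B ∨ C) = max(0, 0.2) = 0.2
not (not B ∨ C): Gödel ¬ of 0.2 = 0 (operand ≠ 0)
(not A → not (not B ∨ C)): 0 ≤ 0, so result = 1
((A ∧ C) → (not A → not (not B ∨ C))): 0.2 ≤ 1, so result = 1
(((B → D) ∨ (((not D → A) → (A → not B)) → not D)) → ((A ∧ C) → (not A → not (not B ∨ C)))): 1 ≤ 1, so result = 1
((((A ∧ C) → (not A → not (not B ∨ C))) → ((B → D) ∨ (((not D → A) → (A → not B)) → not D))) ∨ (((B → D) ∨ (((not D → A) → (A → not B)) → not D)) → ((A ∧ C) → (not A → not (not B ∨ C))))) = max(1, 1) = 1

1.00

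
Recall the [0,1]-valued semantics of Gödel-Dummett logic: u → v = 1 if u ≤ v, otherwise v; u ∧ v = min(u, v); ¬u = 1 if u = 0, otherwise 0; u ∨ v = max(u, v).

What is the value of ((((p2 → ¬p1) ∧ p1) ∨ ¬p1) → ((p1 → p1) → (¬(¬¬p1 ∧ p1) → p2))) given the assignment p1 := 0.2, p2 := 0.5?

1.00

¬p1: Gödel ¬ of 0.2 = 0 (operand ≠ 0)
(p2 → ¬p1): 0.5 > 0, so result = 0
((p2 → ¬p1) ∧ p1) = min(0, 0.2) = 0
¬p1: Gödel ¬ of 0.2 = 0 (operand ≠ 0)
(((p2 → ¬p1) ∧ p1) ∨ ¬p1) = max(0, 0) = 0
(p1 → p1): 0.2 ≤ 0.2, so result = 1
¬p1: Gödel ¬ of 0.2 = 0 (operand ≠ 0)
¬¬p1: Gödel ¬ of 0 = 1 (operand is 0)
(¬¬p1 ∧ p1) = min(1, 0.2) = 0.2
¬(¬¬p1 ∧ p1): Gödel ¬ of 0.2 = 0 (operand ≠ 0)
(¬(¬¬p1 ∧ p1) → p2): 0 ≤ 0.5, so result = 1
((p1 → p1) → (¬(¬¬p1 ∧ p1) → p2)): 1 ≤ 1, so result = 1
((((p2 → ¬p1) ∧ p1) ∨ ¬p1) → ((p1 → p1) → (¬(¬¬p1 ∧ p1) → p2))): 0 ≤ 1, so result = 1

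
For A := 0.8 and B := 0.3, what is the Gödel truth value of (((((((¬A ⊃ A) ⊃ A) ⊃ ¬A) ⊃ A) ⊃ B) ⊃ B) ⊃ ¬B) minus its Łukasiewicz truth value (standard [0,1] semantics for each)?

-0.70

Gödel evaluation:
  ¬A: Gödel ¬ of 0.8 = 0 (operand ≠ 0)
  (¬A ⊃ A): 0 ≤ 0.8, so result = 1
  ((¬A ⊃ A) ⊃ A): 1 > 0.8, so result = 0.8
  ¬A: Gödel ¬ of 0.8 = 0 (operand ≠ 0)
  (((¬A ⊃ A) ⊃ A) ⊃ ¬A): 0.8 > 0, so result = 0
  ((((¬A ⊃ A) ⊃ A) ⊃ ¬A) ⊃ A): 0 ≤ 0.8, so result = 1
  (((((¬A ⊃ A) ⊃ A) ⊃ ¬A) ⊃ A) ⊃ B): 1 > 0.3, so result = 0.3
  ((((((¬A ⊃ A) ⊃ A) ⊃ ¬A) ⊃ A) ⊃ B) ⊃ B): 0.3 ≤ 0.3, so result = 1
  ¬B: Gödel ¬ of 0.3 = 0 (operand ≠ 0)
  (((((((¬A ⊃ A) ⊃ A) ⊃ ¬A) ⊃ A) ⊃ B) ⊃ B) ⊃ ¬B): 1 > 0, so result = 0
  Gödel value = 0
Łukasiewicz evaluation:
  ¬A: Łukasiewicz ¬ gives 1 − 0.8 = 0.2
  (¬A ⊃ A): min(1, 1 − 0.2 + 0.8) = 1
  ((¬A ⊃ A) ⊃ A): min(1, 1 − 1 + 0.8) = 0.8
  ¬A: Łukasiewicz ¬ gives 1 − 0.8 = 0.2
  (((¬A ⊃ A) ⊃ A) ⊃ ¬A): min(1, 1 − 0.8 + 0.2) = 0.4
  ((((¬A ⊃ A) ⊃ A) ⊃ ¬A) ⊃ A): min(1, 1 − 0.4 + 0.8) = 1
  (((((¬A ⊃ A) ⊃ A) ⊃ ¬A) ⊃ A) ⊃ B): min(1, 1 − 1 + 0.3) = 0.3
  ((((((¬A ⊃ A) ⊃ A) ⊃ ¬A) ⊃ A) ⊃ B) ⊃ B): min(1, 1 − 0.3 + 0.3) = 1
  ¬B: Łukasiewicz ¬ gives 1 − 0.3 = 0.7
  (((((((¬A ⊃ A) ⊃ A) ⊃ ¬A) ⊃ A) ⊃ B) ⊃ B) ⊃ ¬B): min(1, 1 − 1 + 0.7) = 0.7
  Łukasiewicz value = 0.7
Difference: 0 − 0.7 = -0.70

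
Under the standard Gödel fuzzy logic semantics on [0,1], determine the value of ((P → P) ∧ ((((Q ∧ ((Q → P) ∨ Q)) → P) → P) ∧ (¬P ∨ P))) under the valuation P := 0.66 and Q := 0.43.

(P → P): 0.66 ≤ 0.66, so result = 1
(Q → P): 0.43 ≤ 0.66, so result = 1
((Q → P) ∨ Q) = max(1, 0.43) = 1
(Q ∧ ((Q → P) ∨ Q)) = min(0.43, 1) = 0.43
((Q ∧ ((Q → P) ∨ Q)) → P): 0.43 ≤ 0.66, so result = 1
(((Q ∧ ((Q → P) ∨ Q)) → P) → P): 1 > 0.66, so result = 0.66
¬P: Gödel ¬ of 0.66 = 0 (operand ≠ 0)
(¬P ∨ P) = max(0, 0.66) = 0.66
((((Q ∧ ((Q → P) ∨ Q)) → P) → P) ∧ (¬P ∨ P)) = min(0.66, 0.66) = 0.66
((P → P) ∧ ((((Q ∧ ((Q → P) ∨ Q)) → P) → P) ∧ (¬P ∨ P))) = min(1, 0.66) = 0.66

0.66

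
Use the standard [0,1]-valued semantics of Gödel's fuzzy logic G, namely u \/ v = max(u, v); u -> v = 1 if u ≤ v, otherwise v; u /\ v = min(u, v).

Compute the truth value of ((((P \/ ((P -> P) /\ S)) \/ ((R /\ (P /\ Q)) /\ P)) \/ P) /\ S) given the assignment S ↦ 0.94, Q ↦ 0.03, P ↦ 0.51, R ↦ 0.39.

(P -> P): 0.51 ≤ 0.51, so result = 1
((P -> P) /\ S) = min(1, 0.94) = 0.94
(P \/ ((P -> P) /\ S)) = max(0.51, 0.94) = 0.94
(P /\ Q) = min(0.51, 0.03) = 0.03
(R /\ (P /\ Q)) = min(0.39, 0.03) = 0.03
((R /\ (P /\ Q)) /\ P) = min(0.03, 0.51) = 0.03
((P \/ ((P -> P) /\ S)) \/ ((R /\ (P /\ Q)) /\ P)) = max(0.94, 0.03) = 0.94
(((P \/ ((P -> P) /\ S)) \/ ((R /\ (P /\ Q)) /\ P)) \/ P) = max(0.94, 0.51) = 0.94
((((P \/ ((P -> P) /\ S)) \/ ((R /\ (P /\ Q)) /\ P)) \/ P) /\ S) = min(0.94, 0.94) = 0.94

0.94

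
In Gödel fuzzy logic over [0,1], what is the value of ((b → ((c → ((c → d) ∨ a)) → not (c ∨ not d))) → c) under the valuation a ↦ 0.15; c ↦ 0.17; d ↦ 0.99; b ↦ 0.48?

(c → d): 0.17 ≤ 0.99, so result = 1
((c → d) ∨ a) = max(1, 0.15) = 1
(c → ((c → d) ∨ a)): 0.17 ≤ 1, so result = 1
not d: Gödel ¬ of 0.99 = 0 (operand ≠ 0)
(c ∨ not d) = max(0.17, 0) = 0.17
not (c ∨ not d): Gödel ¬ of 0.17 = 0 (operand ≠ 0)
((c → ((c → d) ∨ a)) → not (c ∨ not d)): 1 > 0, so result = 0
(b → ((c → ((c → d) ∨ a)) → not (c ∨ not d))): 0.48 > 0, so result = 0
((b → ((c → ((c → d) ∨ a)) → not (c ∨ not d))) → c): 0 ≤ 0.17, so result = 1

1.00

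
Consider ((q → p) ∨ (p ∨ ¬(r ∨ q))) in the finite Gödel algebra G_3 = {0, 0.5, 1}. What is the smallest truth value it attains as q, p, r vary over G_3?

0.00

The minimum is attained at q = 0.5, p = 0, r = 0:
  (q → p): 0.5 > 0, so result = 0
  (r ∨ q) = max(0, 0.5) = 0.5
  ¬(r ∨ q): Gödel ¬ of 0.5 = 0 (operand ≠ 0)
  (p ∨ ¬(r ∨ q)) = max(0, 0) = 0
  ((q → p) ∨ (p ∨ ¬(r ∨ q))) = max(0, 0) = 0
Checking all 27 assignments confirms none give a value below 0.00.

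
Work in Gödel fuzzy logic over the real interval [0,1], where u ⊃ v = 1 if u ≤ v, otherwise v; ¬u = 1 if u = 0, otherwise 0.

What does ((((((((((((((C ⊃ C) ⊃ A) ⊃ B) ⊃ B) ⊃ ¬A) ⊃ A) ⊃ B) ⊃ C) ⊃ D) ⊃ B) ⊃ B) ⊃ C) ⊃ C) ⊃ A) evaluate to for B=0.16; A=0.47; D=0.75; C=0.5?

0.47

(C ⊃ C): 0.5 ≤ 0.5, so result = 1
((C ⊃ C) ⊃ A): 1 > 0.47, so result = 0.47
(((C ⊃ C) ⊃ A) ⊃ B): 0.47 > 0.16, so result = 0.16
((((C ⊃ C) ⊃ A) ⊃ B) ⊃ B): 0.16 ≤ 0.16, so result = 1
¬A: Gödel ¬ of 0.47 = 0 (operand ≠ 0)
(((((C ⊃ C) ⊃ A) ⊃ B) ⊃ B) ⊃ ¬A): 1 > 0, so result = 0
((((((C ⊃ C) ⊃ A) ⊃ B) ⊃ B) ⊃ ¬A) ⊃ A): 0 ≤ 0.47, so result = 1
(((((((C ⊃ C) ⊃ A) ⊃ B) ⊃ B) ⊃ ¬A) ⊃ A) ⊃ B): 1 > 0.16, so result = 0.16
((((((((C ⊃ C) ⊃ A) ⊃ B) ⊃ B) ⊃ ¬A) ⊃ A) ⊃ B) ⊃ C): 0.16 ≤ 0.5, so result = 1
(((((((((C ⊃ C) ⊃ A) ⊃ B) ⊃ B) ⊃ ¬A) ⊃ A) ⊃ B) ⊃ C) ⊃ D): 1 > 0.75, so result = 0.75
((((((((((C ⊃ C) ⊃ A) ⊃ B) ⊃ B) ⊃ ¬A) ⊃ A) ⊃ B) ⊃ C) ⊃ D) ⊃ B): 0.75 > 0.16, so result = 0.16
(((((((((((C ⊃ C) ⊃ A) ⊃ B) ⊃ B) ⊃ ¬A) ⊃ A) ⊃ B) ⊃ C) ⊃ D) ⊃ B) ⊃ B): 0.16 ≤ 0.16, so result = 1
((((((((((((C ⊃ C) ⊃ A) ⊃ B) ⊃ B) ⊃ ¬A) ⊃ A) ⊃ B) ⊃ C) ⊃ D) ⊃ B) ⊃ B) ⊃ C): 1 > 0.5, so result = 0.5
(((((((((((((C ⊃ C) ⊃ A) ⊃ B) ⊃ B) ⊃ ¬A) ⊃ A) ⊃ B) ⊃ C) ⊃ D) ⊃ B) ⊃ B) ⊃ C) ⊃ C): 0.5 ≤ 0.5, so result = 1
((((((((((((((C ⊃ C) ⊃ A) ⊃ B) ⊃ B) ⊃ ¬A) ⊃ A) ⊃ B) ⊃ C) ⊃ D) ⊃ B) ⊃ B) ⊃ C) ⊃ C) ⊃ A): 1 > 0.47, so result = 0.47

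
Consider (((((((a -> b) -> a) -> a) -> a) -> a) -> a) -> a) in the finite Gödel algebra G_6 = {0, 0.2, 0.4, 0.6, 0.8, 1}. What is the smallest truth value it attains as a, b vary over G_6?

0.20

The minimum is attained at a = 0.2, b = 0:
  (a -> b): 0.2 > 0, so result = 0
  ((a -> b) -> a): 0 ≤ 0.2, so result = 1
  (((a -> b) -> a) -> a): 1 > 0.2, so result = 0.2
  ((((a -> b) -> a) -> a) -> a): 0.2 ≤ 0.2, so result = 1
  (((((a -> b) -> a) -> a) -> a) -> a): 1 > 0.2, so result = 0.2
  ((((((a -> b) -> a) -> a) -> a) -> a) -> a): 0.2 ≤ 0.2, so result = 1
  (((((((a -> b) -> a) -> a) -> a) -> a) -> a) -> a): 1 > 0.2, so result = 0.2
Checking all 36 assignments confirms none give a value below 0.20.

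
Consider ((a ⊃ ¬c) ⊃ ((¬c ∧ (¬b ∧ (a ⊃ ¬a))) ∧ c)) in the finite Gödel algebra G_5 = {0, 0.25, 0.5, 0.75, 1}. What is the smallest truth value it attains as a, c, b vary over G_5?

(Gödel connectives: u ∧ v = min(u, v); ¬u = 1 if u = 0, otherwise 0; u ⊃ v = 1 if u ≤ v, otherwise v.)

0.00

The minimum is attained at a = 0, c = 0, b = 0:
  ¬c: Gödel ¬ of 0 = 1 (operand is 0)
  (a ⊃ ¬c): 0 ≤ 1, so result = 1
  ¬c: Gödel ¬ of 0 = 1 (operand is 0)
  ¬b: Gödel ¬ of 0 = 1 (operand is 0)
  ¬a: Gödel ¬ of 0 = 1 (operand is 0)
  (a ⊃ ¬a): 0 ≤ 1, so result = 1
  (¬b ∧ (a ⊃ ¬a)) = min(1, 1) = 1
  (¬c ∧ (¬b ∧ (a ⊃ ¬a))) = min(1, 1) = 1
  ((¬c ∧ (¬b ∧ (a ⊃ ¬a))) ∧ c) = min(1, 0) = 0
  ((a ⊃ ¬c) ⊃ ((¬c ∧ (¬b ∧ (a ⊃ ¬a))) ∧ c)): 1 > 0, so result = 0
Checking all 125 assignments confirms none give a value below 0.00.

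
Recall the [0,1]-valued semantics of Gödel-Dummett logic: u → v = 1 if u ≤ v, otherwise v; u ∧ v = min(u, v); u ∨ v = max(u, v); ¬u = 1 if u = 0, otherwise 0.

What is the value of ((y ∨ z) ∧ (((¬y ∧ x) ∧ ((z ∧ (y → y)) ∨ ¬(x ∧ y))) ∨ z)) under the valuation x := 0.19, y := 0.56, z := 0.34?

0.34

(y ∨ z) = max(0.56, 0.34) = 0.56
¬y: Gödel ¬ of 0.56 = 0 (operand ≠ 0)
(¬y ∧ x) = min(0, 0.19) = 0
(y → y): 0.56 ≤ 0.56, so result = 1
(z ∧ (y → y)) = min(0.34, 1) = 0.34
(x ∧ y) = min(0.19, 0.56) = 0.19
¬(x ∧ y): Gödel ¬ of 0.19 = 0 (operand ≠ 0)
((z ∧ (y → y)) ∨ ¬(x ∧ y)) = max(0.34, 0) = 0.34
((¬y ∧ x) ∧ ((z ∧ (y → y)) ∨ ¬(x ∧ y))) = min(0, 0.34) = 0
(((¬y ∧ x) ∧ ((z ∧ (y → y)) ∨ ¬(x ∧ y))) ∨ z) = max(0, 0.34) = 0.34
((y ∨ z) ∧ (((¬y ∧ x) ∧ ((z ∧ (y → y)) ∨ ¬(x ∧ y))) ∨ z)) = min(0.56, 0.34) = 0.34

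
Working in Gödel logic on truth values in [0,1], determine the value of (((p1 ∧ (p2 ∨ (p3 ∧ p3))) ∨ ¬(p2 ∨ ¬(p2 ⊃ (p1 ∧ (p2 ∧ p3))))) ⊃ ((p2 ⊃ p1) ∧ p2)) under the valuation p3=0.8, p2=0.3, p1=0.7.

0.30

(p3 ∧ p3) = min(0.8, 0.8) = 0.8
(p2 ∨ (p3 ∧ p3)) = max(0.3, 0.8) = 0.8
(p1 ∧ (p2 ∨ (p3 ∧ p3))) = min(0.7, 0.8) = 0.7
(p2 ∧ p3) = min(0.3, 0.8) = 0.3
(p1 ∧ (p2 ∧ p3)) = min(0.7, 0.3) = 0.3
(p2 ⊃ (p1 ∧ (p2 ∧ p3))): 0.3 ≤ 0.3, so result = 1
¬(p2 ⊃ (p1 ∧ (p2 ∧ p3))): Gödel ¬ of 1 = 0 (operand ≠ 0)
(p2 ∨ ¬(p2 ⊃ (p1 ∧ (p2 ∧ p3)))) = max(0.3, 0) = 0.3
¬(p2 ∨ ¬(p2 ⊃ (p1 ∧ (p2 ∧ p3)))): Gödel ¬ of 0.3 = 0 (operand ≠ 0)
((p1 ∧ (p2 ∨ (p3 ∧ p3))) ∨ ¬(p2 ∨ ¬(p2 ⊃ (p1 ∧ (p2 ∧ p3))))) = max(0.7, 0) = 0.7
(p2 ⊃ p1): 0.3 ≤ 0.7, so result = 1
((p2 ⊃ p1) ∧ p2) = min(1, 0.3) = 0.3
(((p1 ∧ (p2 ∨ (p3 ∧ p3))) ∨ ¬(p2 ∨ ¬(p2 ⊃ (p1 ∧ (p2 ∧ p3))))) ⊃ ((p2 ⊃ p1) ∧ p2)): 0.7 > 0.3, so result = 0.3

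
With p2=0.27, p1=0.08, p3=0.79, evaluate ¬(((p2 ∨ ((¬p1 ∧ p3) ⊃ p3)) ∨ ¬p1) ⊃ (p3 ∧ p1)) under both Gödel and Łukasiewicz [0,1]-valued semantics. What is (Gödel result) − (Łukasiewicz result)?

Gödel evaluation:
  ¬p1: Gödel ¬ of 0.08 = 0 (operand ≠ 0)
  (¬p1 ∧ p3) = min(0, 0.79) = 0
  ((¬p1 ∧ p3) ⊃ p3): 0 ≤ 0.79, so result = 1
  (p2 ∨ ((¬p1 ∧ p3) ⊃ p3)) = max(0.27, 1) = 1
  ¬p1: Gödel ¬ of 0.08 = 0 (operand ≠ 0)
  ((p2 ∨ ((¬p1 ∧ p3) ⊃ p3)) ∨ ¬p1) = max(1, 0) = 1
  (p3 ∧ p1) = min(0.79, 0.08) = 0.08
  (((p2 ∨ ((¬p1 ∧ p3) ⊃ p3)) ∨ ¬p1) ⊃ (p3 ∧ p1)): 1 > 0.08, so result = 0.08
  ¬(((p2 ∨ ((¬p1 ∧ p3) ⊃ p3)) ∨ ¬p1) ⊃ (p3 ∧ p1)): Gödel ¬ of 0.08 = 0 (operand ≠ 0)
  Gödel value = 0
Łukasiewicz evaluation:
  ¬p1: Łukasiewicz ¬ gives 1 − 0.08 = 0.92
  (¬p1 ∧ p3) = min(0.92, 0.79) = 0.79
  ((¬p1 ∧ p3) ⊃ p3): min(1, 1 − 0.79 + 0.79) = 1
  (p2 ∨ ((¬p1 ∧ p3) ⊃ p3)) = max(0.27, 1) = 1
  ¬p1: Łukasiewicz ¬ gives 1 − 0.08 = 0.92
  ((p2 ∨ ((¬p1 ∧ p3) ⊃ p3)) ∨ ¬p1) = max(1, 0.92) = 1
  (p3 ∧ p1) = min(0.79, 0.08) = 0.08
  (((p2 ∨ ((¬p1 ∧ p3) ⊃ p3)) ∨ ¬p1) ⊃ (p3 ∧ p1)): min(1, 1 − 1 + 0.08) = 0.08
  ¬(((p2 ∨ ((¬p1 ∧ p3) ⊃ p3)) ∨ ¬p1) ⊃ (p3 ∧ p1)): Łukasiewicz ¬ gives 1 − 0.08 = 0.92
  Łukasiewicz value = 0.92
Difference: 0 − 0.92 = -0.92

-0.92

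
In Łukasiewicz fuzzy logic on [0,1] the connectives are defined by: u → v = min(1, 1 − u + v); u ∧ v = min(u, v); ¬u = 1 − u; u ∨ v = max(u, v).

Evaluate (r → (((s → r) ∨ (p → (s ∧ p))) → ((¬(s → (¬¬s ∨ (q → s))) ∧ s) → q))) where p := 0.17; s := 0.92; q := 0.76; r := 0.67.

(s → r): min(1, 1 − 0.92 + 0.67) = 0.75
(s ∧ p) = min(0.92, 0.17) = 0.17
(p → (s ∧ p)): min(1, 1 − 0.17 + 0.17) = 1
((s → r) ∨ (p → (s ∧ p))) = max(0.75, 1) = 1
¬s: Łukasiewicz ¬ gives 1 − 0.92 = 0.08
¬¬s: Łukasiewicz ¬ gives 1 − 0.08 = 0.92
(q → s): min(1, 1 − 0.76 + 0.92) = 1
(¬¬s ∨ (q → s)) = max(0.92, 1) = 1
(s → (¬¬s ∨ (q → s))): min(1, 1 − 0.92 + 1) = 1
¬(s → (¬¬s ∨ (q → s))): Łukasiewicz ¬ gives 1 − 1 = 0
(¬(s → (¬¬s ∨ (q → s))) ∧ s) = min(0, 0.92) = 0
((¬(s → (¬¬s ∨ (q → s))) ∧ s) → q): min(1, 1 − 0 + 0.76) = 1
(((s → r) ∨ (p → (s ∧ p))) → ((¬(s → (¬¬s ∨ (q → s))) ∧ s) → q)): min(1, 1 − 1 + 1) = 1
(r → (((s → r) ∨ (p → (s ∧ p))) → ((¬(s → (¬¬s ∨ (q → s))) ∧ s) → q))): min(1, 1 − 0.67 + 1) = 1

1.00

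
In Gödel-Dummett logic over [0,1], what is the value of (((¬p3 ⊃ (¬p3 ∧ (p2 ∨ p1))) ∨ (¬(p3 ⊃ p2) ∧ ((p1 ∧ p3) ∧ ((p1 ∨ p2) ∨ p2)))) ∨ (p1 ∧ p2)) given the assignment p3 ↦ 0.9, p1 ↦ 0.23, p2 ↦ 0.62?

¬p3: Gödel ¬ of 0.9 = 0 (operand ≠ 0)
¬p3: Gödel ¬ of 0.9 = 0 (operand ≠ 0)
(p2 ∨ p1) = max(0.62, 0.23) = 0.62
(¬p3 ∧ (p2 ∨ p1)) = min(0, 0.62) = 0
(¬p3 ⊃ (¬p3 ∧ (p2 ∨ p1))): 0 ≤ 0, so result = 1
(p3 ⊃ p2): 0.9 > 0.62, so result = 0.62
¬(p3 ⊃ p2): Gödel ¬ of 0.62 = 0 (operand ≠ 0)
(p1 ∧ p3) = min(0.23, 0.9) = 0.23
(p1 ∨ p2) = max(0.23, 0.62) = 0.62
((p1 ∨ p2) ∨ p2) = max(0.62, 0.62) = 0.62
((p1 ∧ p3) ∧ ((p1 ∨ p2) ∨ p2)) = min(0.23, 0.62) = 0.23
(¬(p3 ⊃ p2) ∧ ((p1 ∧ p3) ∧ ((p1 ∨ p2) ∨ p2))) = min(0, 0.23) = 0
((¬p3 ⊃ (¬p3 ∧ (p2 ∨ p1))) ∨ (¬(p3 ⊃ p2) ∧ ((p1 ∧ p3) ∧ ((p1 ∨ p2) ∨ p2)))) = max(1, 0) = 1
(p1 ∧ p2) = min(0.23, 0.62) = 0.23
(((¬p3 ⊃ (¬p3 ∧ (p2 ∨ p1))) ∨ (¬(p3 ⊃ p2) ∧ ((p1 ∧ p3) ∧ ((p1 ∨ p2) ∨ p2)))) ∨ (p1 ∧ p2)) = max(1, 0.23) = 1

1.00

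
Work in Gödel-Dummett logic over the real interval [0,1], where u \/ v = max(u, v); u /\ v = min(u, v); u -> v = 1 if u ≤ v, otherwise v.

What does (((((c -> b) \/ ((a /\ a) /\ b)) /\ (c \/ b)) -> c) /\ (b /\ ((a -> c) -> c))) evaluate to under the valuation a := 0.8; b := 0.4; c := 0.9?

0.40

(c -> b): 0.9 > 0.4, so result = 0.4
(a /\ a) = min(0.8, 0.8) = 0.8
((a /\ a) /\ b) = min(0.8, 0.4) = 0.4
((c -> b) \/ ((a /\ a) /\ b)) = max(0.4, 0.4) = 0.4
(c \/ b) = max(0.9, 0.4) = 0.9
(((c -> b) \/ ((a /\ a) /\ b)) /\ (c \/ b)) = min(0.4, 0.9) = 0.4
((((c -> b) \/ ((a /\ a) /\ b)) /\ (c \/ b)) -> c): 0.4 ≤ 0.9, so result = 1
(a -> c): 0.8 ≤ 0.9, so result = 1
((a -> c) -> c): 1 > 0.9, so result = 0.9
(b /\ ((a -> c) -> c)) = min(0.4, 0.9) = 0.4
(((((c -> b) \/ ((a /\ a) /\ b)) /\ (c \/ b)) -> c) /\ (b /\ ((a -> c) -> c))) = min(1, 0.4) = 0.4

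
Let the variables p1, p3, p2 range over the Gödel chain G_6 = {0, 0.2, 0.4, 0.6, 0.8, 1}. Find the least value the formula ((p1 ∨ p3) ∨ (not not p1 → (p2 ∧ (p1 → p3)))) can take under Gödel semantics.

The minimum is attained at p1 = 0.2, p3 = 0, p2 = 0:
  (p1 ∨ p3) = max(0.2, 0) = 0.2
  not p1: Gödel ¬ of 0.2 = 0 (operand ≠ 0)
  not not p1: Gödel ¬ of 0 = 1 (operand is 0)
  (p1 → p3): 0.2 > 0, so result = 0
  (p2 ∧ (p1 → p3)) = min(0, 0) = 0
  (not not p1 → (p2 ∧ (p1 → p3))): 1 > 0, so result = 0
  ((p1 ∨ p3) ∨ (not not p1 → (p2 ∧ (p1 → p3)))) = max(0.2, 0) = 0.2
Checking all 216 assignments confirms none give a value below 0.20.

0.20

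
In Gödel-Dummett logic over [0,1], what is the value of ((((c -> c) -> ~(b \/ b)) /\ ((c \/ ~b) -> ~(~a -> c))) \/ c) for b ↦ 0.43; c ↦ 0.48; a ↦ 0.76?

(c -> c): 0.48 ≤ 0.48, so result = 1
(b \/ b) = max(0.43, 0.43) = 0.43
~(b \/ b): Gödel ¬ of 0.43 = 0 (operand ≠ 0)
((c -> c) -> ~(b \/ b)): 1 > 0, so result = 0
~b: Gödel ¬ of 0.43 = 0 (operand ≠ 0)
(c \/ ~b) = max(0.48, 0) = 0.48
~a: Gödel ¬ of 0.76 = 0 (operand ≠ 0)
(~a -> c): 0 ≤ 0.48, so result = 1
~(~a -> c): Gödel ¬ of 1 = 0 (operand ≠ 0)
((c \/ ~b) -> ~(~a -> c)): 0.48 > 0, so result = 0
(((c -> c) -> ~(b \/ b)) /\ ((c \/ ~b) -> ~(~a -> c))) = min(0, 0) = 0
((((c -> c) -> ~(b \/ b)) /\ ((c \/ ~b) -> ~(~a -> c))) \/ c) = max(0, 0.48) = 0.48

0.48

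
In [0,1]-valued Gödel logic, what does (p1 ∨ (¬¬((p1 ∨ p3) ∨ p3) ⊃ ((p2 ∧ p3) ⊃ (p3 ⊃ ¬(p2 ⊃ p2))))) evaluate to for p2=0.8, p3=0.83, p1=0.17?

(p1 ∨ p3) = max(0.17, 0.83) = 0.83
((p1 ∨ p3) ∨ p3) = max(0.83, 0.83) = 0.83
¬((p1 ∨ p3) ∨ p3): Gödel ¬ of 0.83 = 0 (operand ≠ 0)
¬¬((p1 ∨ p3) ∨ p3): Gödel ¬ of 0 = 1 (operand is 0)
(p2 ∧ p3) = min(0.8, 0.83) = 0.8
(p2 ⊃ p2): 0.8 ≤ 0.8, so result = 1
¬(p2 ⊃ p2): Gödel ¬ of 1 = 0 (operand ≠ 0)
(p3 ⊃ ¬(p2 ⊃ p2)): 0.83 > 0, so result = 0
((p2 ∧ p3) ⊃ (p3 ⊃ ¬(p2 ⊃ p2))): 0.8 > 0, so result = 0
(¬¬((p1 ∨ p3) ∨ p3) ⊃ ((p2 ∧ p3) ⊃ (p3 ⊃ ¬(p2 ⊃ p2)))): 1 > 0, so result = 0
(p1 ∨ (¬¬((p1 ∨ p3) ∨ p3) ⊃ ((p2 ∧ p3) ⊃ (p3 ⊃ ¬(p2 ⊃ p2))))) = max(0.17, 0) = 0.17

0.17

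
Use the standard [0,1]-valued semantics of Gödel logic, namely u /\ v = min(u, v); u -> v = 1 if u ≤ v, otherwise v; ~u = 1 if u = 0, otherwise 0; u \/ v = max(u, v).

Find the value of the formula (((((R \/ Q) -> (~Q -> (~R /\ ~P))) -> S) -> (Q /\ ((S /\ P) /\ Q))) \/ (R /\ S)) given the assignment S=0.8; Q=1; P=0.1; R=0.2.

0.20

(R \/ Q) = max(0.2, 1) = 1
~Q: Gödel ¬ of 1 = 0 (operand ≠ 0)
~R: Gödel ¬ of 0.2 = 0 (operand ≠ 0)
~P: Gödel ¬ of 0.1 = 0 (operand ≠ 0)
(~R /\ ~P) = min(0, 0) = 0
(~Q -> (~R /\ ~P)): 0 ≤ 0, so result = 1
((R \/ Q) -> (~Q -> (~R /\ ~P))): 1 ≤ 1, so result = 1
(((R \/ Q) -> (~Q -> (~R /\ ~P))) -> S): 1 > 0.8, so result = 0.8
(S /\ P) = min(0.8, 0.1) = 0.1
((S /\ P) /\ Q) = min(0.1, 1) = 0.1
(Q /\ ((S /\ P) /\ Q)) = min(1, 0.1) = 0.1
((((R \/ Q) -> (~Q -> (~R /\ ~P))) -> S) -> (Q /\ ((S /\ P) /\ Q))): 0.8 > 0.1, so result = 0.1
(R /\ S) = min(0.2, 0.8) = 0.2
(((((R \/ Q) -> (~Q -> (~R /\ ~P))) -> S) -> (Q /\ ((S /\ P) /\ Q))) \/ (R /\ S)) = max(0.1, 0.2) = 0.2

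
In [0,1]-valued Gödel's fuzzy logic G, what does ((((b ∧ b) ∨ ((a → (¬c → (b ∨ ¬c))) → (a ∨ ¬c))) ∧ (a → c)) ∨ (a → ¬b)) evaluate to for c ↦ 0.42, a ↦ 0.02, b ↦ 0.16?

(b ∧ b) = min(0.16, 0.16) = 0.16
¬c: Gödel ¬ of 0.42 = 0 (operand ≠ 0)
¬c: Gödel ¬ of 0.42 = 0 (operand ≠ 0)
(b ∨ ¬c) = max(0.16, 0) = 0.16
(¬c → (b ∨ ¬c)): 0 ≤ 0.16, so result = 1
(a → (¬c → (b ∨ ¬c))): 0.02 ≤ 1, so result = 1
¬c: Gödel ¬ of 0.42 = 0 (operand ≠ 0)
(a ∨ ¬c) = max(0.02, 0) = 0.02
((a → (¬c → (b ∨ ¬c))) → (a ∨ ¬c)): 1 > 0.02, so result = 0.02
((b ∧ b) ∨ ((a → (¬c → (b ∨ ¬c))) → (a ∨ ¬c))) = max(0.16, 0.02) = 0.16
(a → c): 0.02 ≤ 0.42, so result = 1
(((b ∧ b) ∨ ((a → (¬c → (b ∨ ¬c))) → (a ∨ ¬c))) ∧ (a → c)) = min(0.16, 1) = 0.16
¬b: Gödel ¬ of 0.16 = 0 (operand ≠ 0)
(a → ¬b): 0.02 > 0, so result = 0
((((b ∧ b) ∨ ((a → (¬c → (b ∨ ¬c))) → (a ∨ ¬c))) ∧ (a → c)) ∨ (a → ¬b)) = max(0.16, 0) = 0.16

0.16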